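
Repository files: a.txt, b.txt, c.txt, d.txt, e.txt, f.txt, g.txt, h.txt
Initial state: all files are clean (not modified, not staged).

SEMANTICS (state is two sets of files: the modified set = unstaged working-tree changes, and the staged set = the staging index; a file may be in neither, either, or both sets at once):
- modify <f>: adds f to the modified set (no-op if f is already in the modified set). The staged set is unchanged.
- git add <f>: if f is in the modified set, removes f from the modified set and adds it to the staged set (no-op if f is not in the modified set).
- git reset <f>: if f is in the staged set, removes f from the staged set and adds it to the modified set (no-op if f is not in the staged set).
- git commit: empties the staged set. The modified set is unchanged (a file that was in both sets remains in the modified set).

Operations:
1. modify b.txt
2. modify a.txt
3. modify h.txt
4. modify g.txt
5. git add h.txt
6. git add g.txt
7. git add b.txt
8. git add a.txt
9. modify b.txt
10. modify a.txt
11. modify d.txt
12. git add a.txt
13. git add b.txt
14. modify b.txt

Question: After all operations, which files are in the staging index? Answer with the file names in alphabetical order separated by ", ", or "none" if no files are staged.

Answer: a.txt, b.txt, g.txt, h.txt

Derivation:
After op 1 (modify b.txt): modified={b.txt} staged={none}
After op 2 (modify a.txt): modified={a.txt, b.txt} staged={none}
After op 3 (modify h.txt): modified={a.txt, b.txt, h.txt} staged={none}
After op 4 (modify g.txt): modified={a.txt, b.txt, g.txt, h.txt} staged={none}
After op 5 (git add h.txt): modified={a.txt, b.txt, g.txt} staged={h.txt}
After op 6 (git add g.txt): modified={a.txt, b.txt} staged={g.txt, h.txt}
After op 7 (git add b.txt): modified={a.txt} staged={b.txt, g.txt, h.txt}
After op 8 (git add a.txt): modified={none} staged={a.txt, b.txt, g.txt, h.txt}
After op 9 (modify b.txt): modified={b.txt} staged={a.txt, b.txt, g.txt, h.txt}
After op 10 (modify a.txt): modified={a.txt, b.txt} staged={a.txt, b.txt, g.txt, h.txt}
After op 11 (modify d.txt): modified={a.txt, b.txt, d.txt} staged={a.txt, b.txt, g.txt, h.txt}
After op 12 (git add a.txt): modified={b.txt, d.txt} staged={a.txt, b.txt, g.txt, h.txt}
After op 13 (git add b.txt): modified={d.txt} staged={a.txt, b.txt, g.txt, h.txt}
After op 14 (modify b.txt): modified={b.txt, d.txt} staged={a.txt, b.txt, g.txt, h.txt}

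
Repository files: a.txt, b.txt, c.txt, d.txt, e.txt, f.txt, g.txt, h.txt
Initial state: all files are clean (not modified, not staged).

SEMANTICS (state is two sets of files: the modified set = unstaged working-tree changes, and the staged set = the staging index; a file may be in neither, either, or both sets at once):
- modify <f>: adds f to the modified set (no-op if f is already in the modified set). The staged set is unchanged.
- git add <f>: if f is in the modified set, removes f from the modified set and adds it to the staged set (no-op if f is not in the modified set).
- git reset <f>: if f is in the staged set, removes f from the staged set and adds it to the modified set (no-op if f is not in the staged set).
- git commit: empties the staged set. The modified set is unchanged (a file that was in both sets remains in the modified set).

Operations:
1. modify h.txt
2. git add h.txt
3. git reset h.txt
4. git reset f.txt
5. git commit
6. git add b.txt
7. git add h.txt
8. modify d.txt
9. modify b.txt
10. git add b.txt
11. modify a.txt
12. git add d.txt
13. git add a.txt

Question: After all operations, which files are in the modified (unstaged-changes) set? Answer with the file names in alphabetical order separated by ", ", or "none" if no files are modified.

After op 1 (modify h.txt): modified={h.txt} staged={none}
After op 2 (git add h.txt): modified={none} staged={h.txt}
After op 3 (git reset h.txt): modified={h.txt} staged={none}
After op 4 (git reset f.txt): modified={h.txt} staged={none}
After op 5 (git commit): modified={h.txt} staged={none}
After op 6 (git add b.txt): modified={h.txt} staged={none}
After op 7 (git add h.txt): modified={none} staged={h.txt}
After op 8 (modify d.txt): modified={d.txt} staged={h.txt}
After op 9 (modify b.txt): modified={b.txt, d.txt} staged={h.txt}
After op 10 (git add b.txt): modified={d.txt} staged={b.txt, h.txt}
After op 11 (modify a.txt): modified={a.txt, d.txt} staged={b.txt, h.txt}
After op 12 (git add d.txt): modified={a.txt} staged={b.txt, d.txt, h.txt}
After op 13 (git add a.txt): modified={none} staged={a.txt, b.txt, d.txt, h.txt}

Answer: none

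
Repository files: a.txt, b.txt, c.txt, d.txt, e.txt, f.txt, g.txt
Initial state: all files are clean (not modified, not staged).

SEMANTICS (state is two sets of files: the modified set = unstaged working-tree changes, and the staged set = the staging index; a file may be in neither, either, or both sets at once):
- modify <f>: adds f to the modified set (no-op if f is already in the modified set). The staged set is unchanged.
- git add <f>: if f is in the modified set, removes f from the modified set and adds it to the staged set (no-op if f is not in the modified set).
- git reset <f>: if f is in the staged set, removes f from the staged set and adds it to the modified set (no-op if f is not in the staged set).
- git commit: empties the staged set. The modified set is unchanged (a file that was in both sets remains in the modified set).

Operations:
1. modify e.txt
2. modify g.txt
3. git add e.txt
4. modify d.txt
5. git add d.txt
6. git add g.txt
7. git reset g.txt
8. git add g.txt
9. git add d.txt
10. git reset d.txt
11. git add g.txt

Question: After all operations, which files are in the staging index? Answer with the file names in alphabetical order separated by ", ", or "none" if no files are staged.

Answer: e.txt, g.txt

Derivation:
After op 1 (modify e.txt): modified={e.txt} staged={none}
After op 2 (modify g.txt): modified={e.txt, g.txt} staged={none}
After op 3 (git add e.txt): modified={g.txt} staged={e.txt}
After op 4 (modify d.txt): modified={d.txt, g.txt} staged={e.txt}
After op 5 (git add d.txt): modified={g.txt} staged={d.txt, e.txt}
After op 6 (git add g.txt): modified={none} staged={d.txt, e.txt, g.txt}
After op 7 (git reset g.txt): modified={g.txt} staged={d.txt, e.txt}
After op 8 (git add g.txt): modified={none} staged={d.txt, e.txt, g.txt}
After op 9 (git add d.txt): modified={none} staged={d.txt, e.txt, g.txt}
After op 10 (git reset d.txt): modified={d.txt} staged={e.txt, g.txt}
After op 11 (git add g.txt): modified={d.txt} staged={e.txt, g.txt}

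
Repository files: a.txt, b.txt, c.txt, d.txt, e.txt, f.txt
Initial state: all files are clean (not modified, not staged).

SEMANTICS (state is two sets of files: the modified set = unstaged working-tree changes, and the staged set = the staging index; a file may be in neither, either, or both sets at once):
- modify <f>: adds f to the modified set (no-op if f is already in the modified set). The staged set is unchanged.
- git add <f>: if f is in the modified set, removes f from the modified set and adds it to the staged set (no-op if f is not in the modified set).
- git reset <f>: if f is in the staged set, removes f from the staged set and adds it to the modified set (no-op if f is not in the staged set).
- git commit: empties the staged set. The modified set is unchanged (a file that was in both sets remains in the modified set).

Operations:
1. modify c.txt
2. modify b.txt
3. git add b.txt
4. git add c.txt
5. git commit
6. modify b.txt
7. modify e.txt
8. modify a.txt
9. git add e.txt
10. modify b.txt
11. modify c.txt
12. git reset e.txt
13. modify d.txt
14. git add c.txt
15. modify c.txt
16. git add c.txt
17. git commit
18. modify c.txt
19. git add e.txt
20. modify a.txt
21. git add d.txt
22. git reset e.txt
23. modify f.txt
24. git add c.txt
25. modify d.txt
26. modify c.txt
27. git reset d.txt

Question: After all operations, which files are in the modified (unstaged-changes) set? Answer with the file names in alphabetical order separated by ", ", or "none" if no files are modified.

After op 1 (modify c.txt): modified={c.txt} staged={none}
After op 2 (modify b.txt): modified={b.txt, c.txt} staged={none}
After op 3 (git add b.txt): modified={c.txt} staged={b.txt}
After op 4 (git add c.txt): modified={none} staged={b.txt, c.txt}
After op 5 (git commit): modified={none} staged={none}
After op 6 (modify b.txt): modified={b.txt} staged={none}
After op 7 (modify e.txt): modified={b.txt, e.txt} staged={none}
After op 8 (modify a.txt): modified={a.txt, b.txt, e.txt} staged={none}
After op 9 (git add e.txt): modified={a.txt, b.txt} staged={e.txt}
After op 10 (modify b.txt): modified={a.txt, b.txt} staged={e.txt}
After op 11 (modify c.txt): modified={a.txt, b.txt, c.txt} staged={e.txt}
After op 12 (git reset e.txt): modified={a.txt, b.txt, c.txt, e.txt} staged={none}
After op 13 (modify d.txt): modified={a.txt, b.txt, c.txt, d.txt, e.txt} staged={none}
After op 14 (git add c.txt): modified={a.txt, b.txt, d.txt, e.txt} staged={c.txt}
After op 15 (modify c.txt): modified={a.txt, b.txt, c.txt, d.txt, e.txt} staged={c.txt}
After op 16 (git add c.txt): modified={a.txt, b.txt, d.txt, e.txt} staged={c.txt}
After op 17 (git commit): modified={a.txt, b.txt, d.txt, e.txt} staged={none}
After op 18 (modify c.txt): modified={a.txt, b.txt, c.txt, d.txt, e.txt} staged={none}
After op 19 (git add e.txt): modified={a.txt, b.txt, c.txt, d.txt} staged={e.txt}
After op 20 (modify a.txt): modified={a.txt, b.txt, c.txt, d.txt} staged={e.txt}
After op 21 (git add d.txt): modified={a.txt, b.txt, c.txt} staged={d.txt, e.txt}
After op 22 (git reset e.txt): modified={a.txt, b.txt, c.txt, e.txt} staged={d.txt}
After op 23 (modify f.txt): modified={a.txt, b.txt, c.txt, e.txt, f.txt} staged={d.txt}
After op 24 (git add c.txt): modified={a.txt, b.txt, e.txt, f.txt} staged={c.txt, d.txt}
After op 25 (modify d.txt): modified={a.txt, b.txt, d.txt, e.txt, f.txt} staged={c.txt, d.txt}
After op 26 (modify c.txt): modified={a.txt, b.txt, c.txt, d.txt, e.txt, f.txt} staged={c.txt, d.txt}
After op 27 (git reset d.txt): modified={a.txt, b.txt, c.txt, d.txt, e.txt, f.txt} staged={c.txt}

Answer: a.txt, b.txt, c.txt, d.txt, e.txt, f.txt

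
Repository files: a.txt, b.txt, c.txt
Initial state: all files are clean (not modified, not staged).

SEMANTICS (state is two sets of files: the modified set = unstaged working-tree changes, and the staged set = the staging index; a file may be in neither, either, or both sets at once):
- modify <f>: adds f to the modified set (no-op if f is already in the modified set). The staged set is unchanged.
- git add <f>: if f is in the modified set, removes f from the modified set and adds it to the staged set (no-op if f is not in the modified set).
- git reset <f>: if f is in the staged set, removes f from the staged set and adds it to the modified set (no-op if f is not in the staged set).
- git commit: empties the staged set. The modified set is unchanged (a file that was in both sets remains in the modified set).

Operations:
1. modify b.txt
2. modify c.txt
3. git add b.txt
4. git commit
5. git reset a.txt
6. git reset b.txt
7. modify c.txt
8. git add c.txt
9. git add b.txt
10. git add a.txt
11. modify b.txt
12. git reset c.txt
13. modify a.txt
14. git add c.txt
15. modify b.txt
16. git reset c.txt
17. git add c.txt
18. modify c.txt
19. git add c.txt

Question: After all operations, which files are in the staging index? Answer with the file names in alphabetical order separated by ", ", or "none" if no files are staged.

Answer: c.txt

Derivation:
After op 1 (modify b.txt): modified={b.txt} staged={none}
After op 2 (modify c.txt): modified={b.txt, c.txt} staged={none}
After op 3 (git add b.txt): modified={c.txt} staged={b.txt}
After op 4 (git commit): modified={c.txt} staged={none}
After op 5 (git reset a.txt): modified={c.txt} staged={none}
After op 6 (git reset b.txt): modified={c.txt} staged={none}
After op 7 (modify c.txt): modified={c.txt} staged={none}
After op 8 (git add c.txt): modified={none} staged={c.txt}
After op 9 (git add b.txt): modified={none} staged={c.txt}
After op 10 (git add a.txt): modified={none} staged={c.txt}
After op 11 (modify b.txt): modified={b.txt} staged={c.txt}
After op 12 (git reset c.txt): modified={b.txt, c.txt} staged={none}
After op 13 (modify a.txt): modified={a.txt, b.txt, c.txt} staged={none}
After op 14 (git add c.txt): modified={a.txt, b.txt} staged={c.txt}
After op 15 (modify b.txt): modified={a.txt, b.txt} staged={c.txt}
After op 16 (git reset c.txt): modified={a.txt, b.txt, c.txt} staged={none}
After op 17 (git add c.txt): modified={a.txt, b.txt} staged={c.txt}
After op 18 (modify c.txt): modified={a.txt, b.txt, c.txt} staged={c.txt}
After op 19 (git add c.txt): modified={a.txt, b.txt} staged={c.txt}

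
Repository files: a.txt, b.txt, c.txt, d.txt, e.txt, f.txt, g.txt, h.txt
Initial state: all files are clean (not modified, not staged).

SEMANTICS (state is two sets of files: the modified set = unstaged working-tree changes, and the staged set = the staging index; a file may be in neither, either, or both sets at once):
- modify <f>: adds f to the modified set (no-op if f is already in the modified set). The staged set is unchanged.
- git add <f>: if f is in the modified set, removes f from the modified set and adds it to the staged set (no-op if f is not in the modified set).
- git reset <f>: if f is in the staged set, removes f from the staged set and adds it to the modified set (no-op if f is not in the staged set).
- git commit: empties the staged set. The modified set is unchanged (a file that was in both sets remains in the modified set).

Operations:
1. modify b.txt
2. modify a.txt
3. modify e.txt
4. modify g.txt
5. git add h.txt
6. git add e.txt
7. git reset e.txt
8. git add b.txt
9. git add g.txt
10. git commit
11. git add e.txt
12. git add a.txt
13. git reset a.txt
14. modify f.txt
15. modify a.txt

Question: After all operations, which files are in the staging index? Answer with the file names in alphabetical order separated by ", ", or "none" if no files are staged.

Answer: e.txt

Derivation:
After op 1 (modify b.txt): modified={b.txt} staged={none}
After op 2 (modify a.txt): modified={a.txt, b.txt} staged={none}
After op 3 (modify e.txt): modified={a.txt, b.txt, e.txt} staged={none}
After op 4 (modify g.txt): modified={a.txt, b.txt, e.txt, g.txt} staged={none}
After op 5 (git add h.txt): modified={a.txt, b.txt, e.txt, g.txt} staged={none}
After op 6 (git add e.txt): modified={a.txt, b.txt, g.txt} staged={e.txt}
After op 7 (git reset e.txt): modified={a.txt, b.txt, e.txt, g.txt} staged={none}
After op 8 (git add b.txt): modified={a.txt, e.txt, g.txt} staged={b.txt}
After op 9 (git add g.txt): modified={a.txt, e.txt} staged={b.txt, g.txt}
After op 10 (git commit): modified={a.txt, e.txt} staged={none}
After op 11 (git add e.txt): modified={a.txt} staged={e.txt}
After op 12 (git add a.txt): modified={none} staged={a.txt, e.txt}
After op 13 (git reset a.txt): modified={a.txt} staged={e.txt}
After op 14 (modify f.txt): modified={a.txt, f.txt} staged={e.txt}
After op 15 (modify a.txt): modified={a.txt, f.txt} staged={e.txt}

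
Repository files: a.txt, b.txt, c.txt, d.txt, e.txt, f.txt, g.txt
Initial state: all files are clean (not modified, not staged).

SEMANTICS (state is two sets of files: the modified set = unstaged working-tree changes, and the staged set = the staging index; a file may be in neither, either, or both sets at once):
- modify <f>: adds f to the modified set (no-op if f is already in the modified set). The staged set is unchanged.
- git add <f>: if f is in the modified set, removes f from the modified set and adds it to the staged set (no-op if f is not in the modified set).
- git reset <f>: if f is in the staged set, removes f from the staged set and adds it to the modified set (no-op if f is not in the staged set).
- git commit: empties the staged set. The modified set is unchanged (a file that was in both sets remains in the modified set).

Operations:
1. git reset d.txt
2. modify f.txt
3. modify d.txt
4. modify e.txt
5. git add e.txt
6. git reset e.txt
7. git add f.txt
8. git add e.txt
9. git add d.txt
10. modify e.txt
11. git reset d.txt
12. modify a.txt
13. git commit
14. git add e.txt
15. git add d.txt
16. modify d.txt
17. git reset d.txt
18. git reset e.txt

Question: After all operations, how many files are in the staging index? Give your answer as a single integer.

Answer: 0

Derivation:
After op 1 (git reset d.txt): modified={none} staged={none}
After op 2 (modify f.txt): modified={f.txt} staged={none}
After op 3 (modify d.txt): modified={d.txt, f.txt} staged={none}
After op 4 (modify e.txt): modified={d.txt, e.txt, f.txt} staged={none}
After op 5 (git add e.txt): modified={d.txt, f.txt} staged={e.txt}
After op 6 (git reset e.txt): modified={d.txt, e.txt, f.txt} staged={none}
After op 7 (git add f.txt): modified={d.txt, e.txt} staged={f.txt}
After op 8 (git add e.txt): modified={d.txt} staged={e.txt, f.txt}
After op 9 (git add d.txt): modified={none} staged={d.txt, e.txt, f.txt}
After op 10 (modify e.txt): modified={e.txt} staged={d.txt, e.txt, f.txt}
After op 11 (git reset d.txt): modified={d.txt, e.txt} staged={e.txt, f.txt}
After op 12 (modify a.txt): modified={a.txt, d.txt, e.txt} staged={e.txt, f.txt}
After op 13 (git commit): modified={a.txt, d.txt, e.txt} staged={none}
After op 14 (git add e.txt): modified={a.txt, d.txt} staged={e.txt}
After op 15 (git add d.txt): modified={a.txt} staged={d.txt, e.txt}
After op 16 (modify d.txt): modified={a.txt, d.txt} staged={d.txt, e.txt}
After op 17 (git reset d.txt): modified={a.txt, d.txt} staged={e.txt}
After op 18 (git reset e.txt): modified={a.txt, d.txt, e.txt} staged={none}
Final staged set: {none} -> count=0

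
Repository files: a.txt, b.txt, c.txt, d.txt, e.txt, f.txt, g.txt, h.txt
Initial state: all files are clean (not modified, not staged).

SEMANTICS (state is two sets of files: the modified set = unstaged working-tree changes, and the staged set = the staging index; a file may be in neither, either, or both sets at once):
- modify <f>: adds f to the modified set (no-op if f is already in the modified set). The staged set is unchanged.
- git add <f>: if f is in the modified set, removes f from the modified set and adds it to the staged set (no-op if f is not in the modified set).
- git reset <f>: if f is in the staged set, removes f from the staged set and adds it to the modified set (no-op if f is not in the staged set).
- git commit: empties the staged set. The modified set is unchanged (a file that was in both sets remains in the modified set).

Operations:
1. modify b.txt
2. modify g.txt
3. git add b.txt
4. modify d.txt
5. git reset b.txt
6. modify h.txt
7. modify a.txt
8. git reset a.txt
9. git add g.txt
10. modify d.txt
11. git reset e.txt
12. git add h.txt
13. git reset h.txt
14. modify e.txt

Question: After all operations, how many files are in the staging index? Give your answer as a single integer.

Answer: 1

Derivation:
After op 1 (modify b.txt): modified={b.txt} staged={none}
After op 2 (modify g.txt): modified={b.txt, g.txt} staged={none}
After op 3 (git add b.txt): modified={g.txt} staged={b.txt}
After op 4 (modify d.txt): modified={d.txt, g.txt} staged={b.txt}
After op 5 (git reset b.txt): modified={b.txt, d.txt, g.txt} staged={none}
After op 6 (modify h.txt): modified={b.txt, d.txt, g.txt, h.txt} staged={none}
After op 7 (modify a.txt): modified={a.txt, b.txt, d.txt, g.txt, h.txt} staged={none}
After op 8 (git reset a.txt): modified={a.txt, b.txt, d.txt, g.txt, h.txt} staged={none}
After op 9 (git add g.txt): modified={a.txt, b.txt, d.txt, h.txt} staged={g.txt}
After op 10 (modify d.txt): modified={a.txt, b.txt, d.txt, h.txt} staged={g.txt}
After op 11 (git reset e.txt): modified={a.txt, b.txt, d.txt, h.txt} staged={g.txt}
After op 12 (git add h.txt): modified={a.txt, b.txt, d.txt} staged={g.txt, h.txt}
After op 13 (git reset h.txt): modified={a.txt, b.txt, d.txt, h.txt} staged={g.txt}
After op 14 (modify e.txt): modified={a.txt, b.txt, d.txt, e.txt, h.txt} staged={g.txt}
Final staged set: {g.txt} -> count=1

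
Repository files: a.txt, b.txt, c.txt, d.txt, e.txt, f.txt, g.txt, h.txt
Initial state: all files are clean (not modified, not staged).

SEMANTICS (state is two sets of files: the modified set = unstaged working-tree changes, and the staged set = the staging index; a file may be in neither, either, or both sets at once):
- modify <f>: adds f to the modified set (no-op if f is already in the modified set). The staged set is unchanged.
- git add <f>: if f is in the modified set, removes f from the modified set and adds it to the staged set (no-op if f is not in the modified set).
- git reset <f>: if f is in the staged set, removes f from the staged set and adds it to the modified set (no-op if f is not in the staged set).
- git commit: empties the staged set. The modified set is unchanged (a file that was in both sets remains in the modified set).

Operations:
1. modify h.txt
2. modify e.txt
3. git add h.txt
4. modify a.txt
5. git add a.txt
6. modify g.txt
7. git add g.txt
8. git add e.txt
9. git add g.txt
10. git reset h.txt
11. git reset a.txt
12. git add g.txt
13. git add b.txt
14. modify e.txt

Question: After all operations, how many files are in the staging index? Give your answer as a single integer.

Answer: 2

Derivation:
After op 1 (modify h.txt): modified={h.txt} staged={none}
After op 2 (modify e.txt): modified={e.txt, h.txt} staged={none}
After op 3 (git add h.txt): modified={e.txt} staged={h.txt}
After op 4 (modify a.txt): modified={a.txt, e.txt} staged={h.txt}
After op 5 (git add a.txt): modified={e.txt} staged={a.txt, h.txt}
After op 6 (modify g.txt): modified={e.txt, g.txt} staged={a.txt, h.txt}
After op 7 (git add g.txt): modified={e.txt} staged={a.txt, g.txt, h.txt}
After op 8 (git add e.txt): modified={none} staged={a.txt, e.txt, g.txt, h.txt}
After op 9 (git add g.txt): modified={none} staged={a.txt, e.txt, g.txt, h.txt}
After op 10 (git reset h.txt): modified={h.txt} staged={a.txt, e.txt, g.txt}
After op 11 (git reset a.txt): modified={a.txt, h.txt} staged={e.txt, g.txt}
After op 12 (git add g.txt): modified={a.txt, h.txt} staged={e.txt, g.txt}
After op 13 (git add b.txt): modified={a.txt, h.txt} staged={e.txt, g.txt}
After op 14 (modify e.txt): modified={a.txt, e.txt, h.txt} staged={e.txt, g.txt}
Final staged set: {e.txt, g.txt} -> count=2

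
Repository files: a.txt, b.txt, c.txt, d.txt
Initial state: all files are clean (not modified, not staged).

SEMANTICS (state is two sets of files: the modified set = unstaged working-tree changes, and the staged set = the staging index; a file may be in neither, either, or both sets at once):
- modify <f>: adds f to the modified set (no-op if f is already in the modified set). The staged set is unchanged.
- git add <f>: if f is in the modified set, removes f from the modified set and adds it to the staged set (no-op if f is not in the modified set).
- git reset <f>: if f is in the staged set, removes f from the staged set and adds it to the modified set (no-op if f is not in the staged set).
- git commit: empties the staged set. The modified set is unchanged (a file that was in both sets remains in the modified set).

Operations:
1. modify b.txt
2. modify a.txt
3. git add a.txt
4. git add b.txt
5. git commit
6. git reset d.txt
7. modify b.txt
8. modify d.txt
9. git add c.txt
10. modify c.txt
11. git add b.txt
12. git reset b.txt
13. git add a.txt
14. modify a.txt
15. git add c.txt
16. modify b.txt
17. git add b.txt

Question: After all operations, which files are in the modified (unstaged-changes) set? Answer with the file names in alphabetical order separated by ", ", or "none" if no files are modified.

Answer: a.txt, d.txt

Derivation:
After op 1 (modify b.txt): modified={b.txt} staged={none}
After op 2 (modify a.txt): modified={a.txt, b.txt} staged={none}
After op 3 (git add a.txt): modified={b.txt} staged={a.txt}
After op 4 (git add b.txt): modified={none} staged={a.txt, b.txt}
After op 5 (git commit): modified={none} staged={none}
After op 6 (git reset d.txt): modified={none} staged={none}
After op 7 (modify b.txt): modified={b.txt} staged={none}
After op 8 (modify d.txt): modified={b.txt, d.txt} staged={none}
After op 9 (git add c.txt): modified={b.txt, d.txt} staged={none}
After op 10 (modify c.txt): modified={b.txt, c.txt, d.txt} staged={none}
After op 11 (git add b.txt): modified={c.txt, d.txt} staged={b.txt}
After op 12 (git reset b.txt): modified={b.txt, c.txt, d.txt} staged={none}
After op 13 (git add a.txt): modified={b.txt, c.txt, d.txt} staged={none}
After op 14 (modify a.txt): modified={a.txt, b.txt, c.txt, d.txt} staged={none}
After op 15 (git add c.txt): modified={a.txt, b.txt, d.txt} staged={c.txt}
After op 16 (modify b.txt): modified={a.txt, b.txt, d.txt} staged={c.txt}
After op 17 (git add b.txt): modified={a.txt, d.txt} staged={b.txt, c.txt}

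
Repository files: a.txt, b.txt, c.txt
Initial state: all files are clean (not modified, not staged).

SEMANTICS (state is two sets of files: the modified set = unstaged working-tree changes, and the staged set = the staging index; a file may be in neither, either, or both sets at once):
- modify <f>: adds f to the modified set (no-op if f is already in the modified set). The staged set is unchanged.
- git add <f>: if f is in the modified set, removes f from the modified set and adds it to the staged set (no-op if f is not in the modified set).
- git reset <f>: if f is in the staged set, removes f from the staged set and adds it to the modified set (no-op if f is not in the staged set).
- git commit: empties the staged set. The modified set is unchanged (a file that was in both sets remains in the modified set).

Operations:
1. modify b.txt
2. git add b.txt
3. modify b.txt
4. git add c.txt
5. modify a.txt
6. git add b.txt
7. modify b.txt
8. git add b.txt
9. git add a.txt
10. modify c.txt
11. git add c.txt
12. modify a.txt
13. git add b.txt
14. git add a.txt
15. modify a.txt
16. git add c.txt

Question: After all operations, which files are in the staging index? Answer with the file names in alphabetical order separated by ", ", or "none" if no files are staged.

After op 1 (modify b.txt): modified={b.txt} staged={none}
After op 2 (git add b.txt): modified={none} staged={b.txt}
After op 3 (modify b.txt): modified={b.txt} staged={b.txt}
After op 4 (git add c.txt): modified={b.txt} staged={b.txt}
After op 5 (modify a.txt): modified={a.txt, b.txt} staged={b.txt}
After op 6 (git add b.txt): modified={a.txt} staged={b.txt}
After op 7 (modify b.txt): modified={a.txt, b.txt} staged={b.txt}
After op 8 (git add b.txt): modified={a.txt} staged={b.txt}
After op 9 (git add a.txt): modified={none} staged={a.txt, b.txt}
After op 10 (modify c.txt): modified={c.txt} staged={a.txt, b.txt}
After op 11 (git add c.txt): modified={none} staged={a.txt, b.txt, c.txt}
After op 12 (modify a.txt): modified={a.txt} staged={a.txt, b.txt, c.txt}
After op 13 (git add b.txt): modified={a.txt} staged={a.txt, b.txt, c.txt}
After op 14 (git add a.txt): modified={none} staged={a.txt, b.txt, c.txt}
After op 15 (modify a.txt): modified={a.txt} staged={a.txt, b.txt, c.txt}
After op 16 (git add c.txt): modified={a.txt} staged={a.txt, b.txt, c.txt}

Answer: a.txt, b.txt, c.txt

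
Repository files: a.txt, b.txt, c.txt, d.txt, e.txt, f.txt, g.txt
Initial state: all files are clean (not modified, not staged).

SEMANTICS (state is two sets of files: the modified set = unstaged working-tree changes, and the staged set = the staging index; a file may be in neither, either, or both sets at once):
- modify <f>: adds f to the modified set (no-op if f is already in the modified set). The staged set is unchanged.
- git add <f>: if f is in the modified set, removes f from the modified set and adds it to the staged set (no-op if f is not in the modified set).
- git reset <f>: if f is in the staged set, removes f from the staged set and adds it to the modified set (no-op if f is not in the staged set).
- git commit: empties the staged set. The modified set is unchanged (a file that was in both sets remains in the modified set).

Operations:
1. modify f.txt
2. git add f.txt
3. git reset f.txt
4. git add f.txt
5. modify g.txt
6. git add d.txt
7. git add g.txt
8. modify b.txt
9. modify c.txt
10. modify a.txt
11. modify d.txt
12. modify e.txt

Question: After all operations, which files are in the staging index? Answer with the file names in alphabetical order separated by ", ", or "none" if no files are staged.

Answer: f.txt, g.txt

Derivation:
After op 1 (modify f.txt): modified={f.txt} staged={none}
After op 2 (git add f.txt): modified={none} staged={f.txt}
After op 3 (git reset f.txt): modified={f.txt} staged={none}
After op 4 (git add f.txt): modified={none} staged={f.txt}
After op 5 (modify g.txt): modified={g.txt} staged={f.txt}
After op 6 (git add d.txt): modified={g.txt} staged={f.txt}
After op 7 (git add g.txt): modified={none} staged={f.txt, g.txt}
After op 8 (modify b.txt): modified={b.txt} staged={f.txt, g.txt}
After op 9 (modify c.txt): modified={b.txt, c.txt} staged={f.txt, g.txt}
After op 10 (modify a.txt): modified={a.txt, b.txt, c.txt} staged={f.txt, g.txt}
After op 11 (modify d.txt): modified={a.txt, b.txt, c.txt, d.txt} staged={f.txt, g.txt}
After op 12 (modify e.txt): modified={a.txt, b.txt, c.txt, d.txt, e.txt} staged={f.txt, g.txt}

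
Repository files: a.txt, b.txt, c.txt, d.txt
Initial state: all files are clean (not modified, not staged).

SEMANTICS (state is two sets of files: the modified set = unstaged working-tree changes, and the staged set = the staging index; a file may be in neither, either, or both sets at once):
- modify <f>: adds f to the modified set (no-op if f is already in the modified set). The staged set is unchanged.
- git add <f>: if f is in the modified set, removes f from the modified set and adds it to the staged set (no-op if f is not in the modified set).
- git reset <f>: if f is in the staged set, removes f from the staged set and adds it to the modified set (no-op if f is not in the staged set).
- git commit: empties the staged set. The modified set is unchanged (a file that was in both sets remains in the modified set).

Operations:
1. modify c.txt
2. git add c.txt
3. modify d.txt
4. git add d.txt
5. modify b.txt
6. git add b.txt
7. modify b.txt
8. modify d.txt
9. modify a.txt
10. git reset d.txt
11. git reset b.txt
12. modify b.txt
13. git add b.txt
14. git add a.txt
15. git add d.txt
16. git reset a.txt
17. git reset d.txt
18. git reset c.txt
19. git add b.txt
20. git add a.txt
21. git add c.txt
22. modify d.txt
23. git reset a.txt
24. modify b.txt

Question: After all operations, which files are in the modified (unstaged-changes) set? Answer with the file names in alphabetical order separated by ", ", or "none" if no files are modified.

After op 1 (modify c.txt): modified={c.txt} staged={none}
After op 2 (git add c.txt): modified={none} staged={c.txt}
After op 3 (modify d.txt): modified={d.txt} staged={c.txt}
After op 4 (git add d.txt): modified={none} staged={c.txt, d.txt}
After op 5 (modify b.txt): modified={b.txt} staged={c.txt, d.txt}
After op 6 (git add b.txt): modified={none} staged={b.txt, c.txt, d.txt}
After op 7 (modify b.txt): modified={b.txt} staged={b.txt, c.txt, d.txt}
After op 8 (modify d.txt): modified={b.txt, d.txt} staged={b.txt, c.txt, d.txt}
After op 9 (modify a.txt): modified={a.txt, b.txt, d.txt} staged={b.txt, c.txt, d.txt}
After op 10 (git reset d.txt): modified={a.txt, b.txt, d.txt} staged={b.txt, c.txt}
After op 11 (git reset b.txt): modified={a.txt, b.txt, d.txt} staged={c.txt}
After op 12 (modify b.txt): modified={a.txt, b.txt, d.txt} staged={c.txt}
After op 13 (git add b.txt): modified={a.txt, d.txt} staged={b.txt, c.txt}
After op 14 (git add a.txt): modified={d.txt} staged={a.txt, b.txt, c.txt}
After op 15 (git add d.txt): modified={none} staged={a.txt, b.txt, c.txt, d.txt}
After op 16 (git reset a.txt): modified={a.txt} staged={b.txt, c.txt, d.txt}
After op 17 (git reset d.txt): modified={a.txt, d.txt} staged={b.txt, c.txt}
After op 18 (git reset c.txt): modified={a.txt, c.txt, d.txt} staged={b.txt}
After op 19 (git add b.txt): modified={a.txt, c.txt, d.txt} staged={b.txt}
After op 20 (git add a.txt): modified={c.txt, d.txt} staged={a.txt, b.txt}
After op 21 (git add c.txt): modified={d.txt} staged={a.txt, b.txt, c.txt}
After op 22 (modify d.txt): modified={d.txt} staged={a.txt, b.txt, c.txt}
After op 23 (git reset a.txt): modified={a.txt, d.txt} staged={b.txt, c.txt}
After op 24 (modify b.txt): modified={a.txt, b.txt, d.txt} staged={b.txt, c.txt}

Answer: a.txt, b.txt, d.txt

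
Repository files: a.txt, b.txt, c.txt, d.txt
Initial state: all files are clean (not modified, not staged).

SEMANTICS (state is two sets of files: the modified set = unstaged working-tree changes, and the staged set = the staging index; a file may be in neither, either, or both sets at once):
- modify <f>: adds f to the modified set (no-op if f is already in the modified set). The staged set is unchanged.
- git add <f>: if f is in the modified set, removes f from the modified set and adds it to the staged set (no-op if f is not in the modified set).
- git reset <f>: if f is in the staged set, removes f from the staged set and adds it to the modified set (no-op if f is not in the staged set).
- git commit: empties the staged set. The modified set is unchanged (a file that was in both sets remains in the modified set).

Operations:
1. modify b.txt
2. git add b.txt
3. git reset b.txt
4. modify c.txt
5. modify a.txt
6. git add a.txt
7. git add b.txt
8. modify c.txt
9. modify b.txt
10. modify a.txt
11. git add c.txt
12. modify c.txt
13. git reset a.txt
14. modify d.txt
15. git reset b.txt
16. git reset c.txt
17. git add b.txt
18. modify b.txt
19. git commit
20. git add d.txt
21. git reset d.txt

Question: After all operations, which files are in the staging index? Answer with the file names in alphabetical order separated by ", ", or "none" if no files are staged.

After op 1 (modify b.txt): modified={b.txt} staged={none}
After op 2 (git add b.txt): modified={none} staged={b.txt}
After op 3 (git reset b.txt): modified={b.txt} staged={none}
After op 4 (modify c.txt): modified={b.txt, c.txt} staged={none}
After op 5 (modify a.txt): modified={a.txt, b.txt, c.txt} staged={none}
After op 6 (git add a.txt): modified={b.txt, c.txt} staged={a.txt}
After op 7 (git add b.txt): modified={c.txt} staged={a.txt, b.txt}
After op 8 (modify c.txt): modified={c.txt} staged={a.txt, b.txt}
After op 9 (modify b.txt): modified={b.txt, c.txt} staged={a.txt, b.txt}
After op 10 (modify a.txt): modified={a.txt, b.txt, c.txt} staged={a.txt, b.txt}
After op 11 (git add c.txt): modified={a.txt, b.txt} staged={a.txt, b.txt, c.txt}
After op 12 (modify c.txt): modified={a.txt, b.txt, c.txt} staged={a.txt, b.txt, c.txt}
After op 13 (git reset a.txt): modified={a.txt, b.txt, c.txt} staged={b.txt, c.txt}
After op 14 (modify d.txt): modified={a.txt, b.txt, c.txt, d.txt} staged={b.txt, c.txt}
After op 15 (git reset b.txt): modified={a.txt, b.txt, c.txt, d.txt} staged={c.txt}
After op 16 (git reset c.txt): modified={a.txt, b.txt, c.txt, d.txt} staged={none}
After op 17 (git add b.txt): modified={a.txt, c.txt, d.txt} staged={b.txt}
After op 18 (modify b.txt): modified={a.txt, b.txt, c.txt, d.txt} staged={b.txt}
After op 19 (git commit): modified={a.txt, b.txt, c.txt, d.txt} staged={none}
After op 20 (git add d.txt): modified={a.txt, b.txt, c.txt} staged={d.txt}
After op 21 (git reset d.txt): modified={a.txt, b.txt, c.txt, d.txt} staged={none}

Answer: none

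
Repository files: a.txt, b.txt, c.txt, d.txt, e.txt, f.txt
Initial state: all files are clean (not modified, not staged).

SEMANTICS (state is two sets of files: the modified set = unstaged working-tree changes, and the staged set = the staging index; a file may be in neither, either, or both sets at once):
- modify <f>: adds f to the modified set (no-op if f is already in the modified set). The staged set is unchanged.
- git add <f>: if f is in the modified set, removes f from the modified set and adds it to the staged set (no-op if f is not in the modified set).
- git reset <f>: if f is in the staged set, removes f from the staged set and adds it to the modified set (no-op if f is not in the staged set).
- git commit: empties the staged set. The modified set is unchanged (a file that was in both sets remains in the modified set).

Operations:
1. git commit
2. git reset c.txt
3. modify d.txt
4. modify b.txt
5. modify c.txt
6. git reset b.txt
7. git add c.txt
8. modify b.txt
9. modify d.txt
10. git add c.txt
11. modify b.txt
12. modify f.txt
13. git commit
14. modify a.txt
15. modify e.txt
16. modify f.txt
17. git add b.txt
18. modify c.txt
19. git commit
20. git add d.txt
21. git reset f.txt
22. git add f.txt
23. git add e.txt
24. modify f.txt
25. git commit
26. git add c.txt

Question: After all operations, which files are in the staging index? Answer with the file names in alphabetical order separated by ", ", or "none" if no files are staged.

After op 1 (git commit): modified={none} staged={none}
After op 2 (git reset c.txt): modified={none} staged={none}
After op 3 (modify d.txt): modified={d.txt} staged={none}
After op 4 (modify b.txt): modified={b.txt, d.txt} staged={none}
After op 5 (modify c.txt): modified={b.txt, c.txt, d.txt} staged={none}
After op 6 (git reset b.txt): modified={b.txt, c.txt, d.txt} staged={none}
After op 7 (git add c.txt): modified={b.txt, d.txt} staged={c.txt}
After op 8 (modify b.txt): modified={b.txt, d.txt} staged={c.txt}
After op 9 (modify d.txt): modified={b.txt, d.txt} staged={c.txt}
After op 10 (git add c.txt): modified={b.txt, d.txt} staged={c.txt}
After op 11 (modify b.txt): modified={b.txt, d.txt} staged={c.txt}
After op 12 (modify f.txt): modified={b.txt, d.txt, f.txt} staged={c.txt}
After op 13 (git commit): modified={b.txt, d.txt, f.txt} staged={none}
After op 14 (modify a.txt): modified={a.txt, b.txt, d.txt, f.txt} staged={none}
After op 15 (modify e.txt): modified={a.txt, b.txt, d.txt, e.txt, f.txt} staged={none}
After op 16 (modify f.txt): modified={a.txt, b.txt, d.txt, e.txt, f.txt} staged={none}
After op 17 (git add b.txt): modified={a.txt, d.txt, e.txt, f.txt} staged={b.txt}
After op 18 (modify c.txt): modified={a.txt, c.txt, d.txt, e.txt, f.txt} staged={b.txt}
After op 19 (git commit): modified={a.txt, c.txt, d.txt, e.txt, f.txt} staged={none}
After op 20 (git add d.txt): modified={a.txt, c.txt, e.txt, f.txt} staged={d.txt}
After op 21 (git reset f.txt): modified={a.txt, c.txt, e.txt, f.txt} staged={d.txt}
After op 22 (git add f.txt): modified={a.txt, c.txt, e.txt} staged={d.txt, f.txt}
After op 23 (git add e.txt): modified={a.txt, c.txt} staged={d.txt, e.txt, f.txt}
After op 24 (modify f.txt): modified={a.txt, c.txt, f.txt} staged={d.txt, e.txt, f.txt}
After op 25 (git commit): modified={a.txt, c.txt, f.txt} staged={none}
After op 26 (git add c.txt): modified={a.txt, f.txt} staged={c.txt}

Answer: c.txt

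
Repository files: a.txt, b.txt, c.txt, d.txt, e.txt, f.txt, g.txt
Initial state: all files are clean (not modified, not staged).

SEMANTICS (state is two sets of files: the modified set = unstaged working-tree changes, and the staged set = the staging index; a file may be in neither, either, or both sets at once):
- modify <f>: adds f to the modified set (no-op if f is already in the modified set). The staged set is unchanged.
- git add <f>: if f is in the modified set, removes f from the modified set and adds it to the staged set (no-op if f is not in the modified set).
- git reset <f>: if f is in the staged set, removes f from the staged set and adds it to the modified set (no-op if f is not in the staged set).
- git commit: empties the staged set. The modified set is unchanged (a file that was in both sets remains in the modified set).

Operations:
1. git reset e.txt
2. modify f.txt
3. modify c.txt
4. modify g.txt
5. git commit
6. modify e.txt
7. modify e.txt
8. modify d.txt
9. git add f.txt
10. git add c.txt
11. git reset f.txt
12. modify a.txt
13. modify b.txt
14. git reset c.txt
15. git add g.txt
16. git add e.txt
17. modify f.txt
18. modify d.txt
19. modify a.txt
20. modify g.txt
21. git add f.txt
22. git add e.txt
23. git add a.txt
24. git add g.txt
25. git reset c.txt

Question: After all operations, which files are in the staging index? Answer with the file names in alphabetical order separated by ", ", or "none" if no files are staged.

Answer: a.txt, e.txt, f.txt, g.txt

Derivation:
After op 1 (git reset e.txt): modified={none} staged={none}
After op 2 (modify f.txt): modified={f.txt} staged={none}
After op 3 (modify c.txt): modified={c.txt, f.txt} staged={none}
After op 4 (modify g.txt): modified={c.txt, f.txt, g.txt} staged={none}
After op 5 (git commit): modified={c.txt, f.txt, g.txt} staged={none}
After op 6 (modify e.txt): modified={c.txt, e.txt, f.txt, g.txt} staged={none}
After op 7 (modify e.txt): modified={c.txt, e.txt, f.txt, g.txt} staged={none}
After op 8 (modify d.txt): modified={c.txt, d.txt, e.txt, f.txt, g.txt} staged={none}
After op 9 (git add f.txt): modified={c.txt, d.txt, e.txt, g.txt} staged={f.txt}
After op 10 (git add c.txt): modified={d.txt, e.txt, g.txt} staged={c.txt, f.txt}
After op 11 (git reset f.txt): modified={d.txt, e.txt, f.txt, g.txt} staged={c.txt}
After op 12 (modify a.txt): modified={a.txt, d.txt, e.txt, f.txt, g.txt} staged={c.txt}
After op 13 (modify b.txt): modified={a.txt, b.txt, d.txt, e.txt, f.txt, g.txt} staged={c.txt}
After op 14 (git reset c.txt): modified={a.txt, b.txt, c.txt, d.txt, e.txt, f.txt, g.txt} staged={none}
After op 15 (git add g.txt): modified={a.txt, b.txt, c.txt, d.txt, e.txt, f.txt} staged={g.txt}
After op 16 (git add e.txt): modified={a.txt, b.txt, c.txt, d.txt, f.txt} staged={e.txt, g.txt}
After op 17 (modify f.txt): modified={a.txt, b.txt, c.txt, d.txt, f.txt} staged={e.txt, g.txt}
After op 18 (modify d.txt): modified={a.txt, b.txt, c.txt, d.txt, f.txt} staged={e.txt, g.txt}
After op 19 (modify a.txt): modified={a.txt, b.txt, c.txt, d.txt, f.txt} staged={e.txt, g.txt}
After op 20 (modify g.txt): modified={a.txt, b.txt, c.txt, d.txt, f.txt, g.txt} staged={e.txt, g.txt}
After op 21 (git add f.txt): modified={a.txt, b.txt, c.txt, d.txt, g.txt} staged={e.txt, f.txt, g.txt}
After op 22 (git add e.txt): modified={a.txt, b.txt, c.txt, d.txt, g.txt} staged={e.txt, f.txt, g.txt}
After op 23 (git add a.txt): modified={b.txt, c.txt, d.txt, g.txt} staged={a.txt, e.txt, f.txt, g.txt}
After op 24 (git add g.txt): modified={b.txt, c.txt, d.txt} staged={a.txt, e.txt, f.txt, g.txt}
After op 25 (git reset c.txt): modified={b.txt, c.txt, d.txt} staged={a.txt, e.txt, f.txt, g.txt}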